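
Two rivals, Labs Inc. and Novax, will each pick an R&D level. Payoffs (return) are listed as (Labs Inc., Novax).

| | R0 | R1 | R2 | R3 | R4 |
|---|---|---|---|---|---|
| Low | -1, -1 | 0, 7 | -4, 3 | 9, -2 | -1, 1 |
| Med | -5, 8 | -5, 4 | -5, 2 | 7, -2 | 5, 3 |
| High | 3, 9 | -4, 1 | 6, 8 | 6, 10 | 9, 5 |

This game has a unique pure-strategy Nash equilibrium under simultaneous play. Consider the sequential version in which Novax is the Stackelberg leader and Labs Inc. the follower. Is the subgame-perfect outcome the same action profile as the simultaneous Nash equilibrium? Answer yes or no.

no

Labs Inc. best-responds to each possible Novax move:
- R0: Labs Inc. compares -1, -5, 3 and picks High; Novax would get 9.
- R1: Labs Inc. compares 0, -5, -4 and picks Low; Novax would get 7.
- R2: Labs Inc. compares -4, -5, 6 and picks High; Novax would get 8.
- R3: Labs Inc. compares 9, 7, 6 and picks Low; Novax would get -2.
- R4: Labs Inc. compares -1, 5, 9 and picks High; Novax would get 5.
Novax's induced payoffs are 9, 7, 8, -2, 5, so Novax commits to R0. Subgame-perfect outcome: (High, R0) with payoffs (3, 9).
Under simultaneous play:
Labs Inc.'s best replies: R0→High; R1→Low; R2→High; R3→Low; R4→High.
Novax's best replies: Low→R1; Med→R0; High→R3.
The unique mutual best reply is (Low, R1), giving (0, 7).
Sequential outcome (High, R0) differs from the Nash profile (Low, R1).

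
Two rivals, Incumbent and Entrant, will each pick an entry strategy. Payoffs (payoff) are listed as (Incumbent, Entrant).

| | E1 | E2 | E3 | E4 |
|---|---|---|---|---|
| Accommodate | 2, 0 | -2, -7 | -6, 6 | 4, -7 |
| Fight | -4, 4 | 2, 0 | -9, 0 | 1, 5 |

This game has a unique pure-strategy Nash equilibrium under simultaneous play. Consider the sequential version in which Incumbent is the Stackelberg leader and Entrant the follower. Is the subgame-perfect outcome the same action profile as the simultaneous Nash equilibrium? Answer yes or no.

Work backward from Entrant's decision.
- Accommodate: BR = E3, leader payoff -6.
- Fight: BR = E4, leader payoff 1.
Incumbent's induced payoffs are -6, 1, so Incumbent commits to Fight. Subgame-perfect outcome: (Fight, E4) with payoffs (1, 5).
Under simultaneous play:
Incumbent's best replies: E1→Accommodate; E2→Fight; E3→Accommodate; E4→Accommodate.
Entrant's best replies: Accommodate→E3; Fight→E4.
The unique mutual best reply is (Accommodate, E3), giving (-6, 6).
Sequential outcome (Fight, E4) differs from the Nash profile (Accommodate, E3).

no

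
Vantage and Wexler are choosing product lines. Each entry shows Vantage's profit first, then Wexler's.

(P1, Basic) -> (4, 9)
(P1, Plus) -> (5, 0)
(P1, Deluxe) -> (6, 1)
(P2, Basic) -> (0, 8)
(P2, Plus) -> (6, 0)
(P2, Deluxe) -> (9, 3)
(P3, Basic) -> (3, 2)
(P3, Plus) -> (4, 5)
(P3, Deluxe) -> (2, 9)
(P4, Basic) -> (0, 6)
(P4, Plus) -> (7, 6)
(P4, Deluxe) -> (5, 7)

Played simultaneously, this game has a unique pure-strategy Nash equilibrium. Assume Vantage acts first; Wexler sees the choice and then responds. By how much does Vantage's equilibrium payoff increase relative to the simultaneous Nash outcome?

1

Wexler best-responds to each possible Vantage move:
- P1 → Wexler plays Basic (best of 9, 0, 1); Vantage gets 4.
- P2 → Wexler plays Basic (best of 8, 0, 3); Vantage gets 0.
- P3 → Wexler plays Deluxe (best of 2, 5, 9); Vantage gets 2.
- P4 → Wexler plays Deluxe (best of 6, 6, 7); Vantage gets 5.
Among 4, 0, 2, 5, the best is 5 at P4. Subgame-perfect outcome: (P4, Deluxe) with payoffs (5, 7).
For the simultaneous game, intersect best replies.
Vantage's best replies: Basic→P1; Plus→P4; Deluxe→P2.
Wexler's best replies: P1→Basic; P2→Basic; P3→Deluxe; P4→Deluxe.
The unique mutual best reply is (P1, Basic), giving (4, 9).
Vantage's commitment gain: 5 − 4 = 1.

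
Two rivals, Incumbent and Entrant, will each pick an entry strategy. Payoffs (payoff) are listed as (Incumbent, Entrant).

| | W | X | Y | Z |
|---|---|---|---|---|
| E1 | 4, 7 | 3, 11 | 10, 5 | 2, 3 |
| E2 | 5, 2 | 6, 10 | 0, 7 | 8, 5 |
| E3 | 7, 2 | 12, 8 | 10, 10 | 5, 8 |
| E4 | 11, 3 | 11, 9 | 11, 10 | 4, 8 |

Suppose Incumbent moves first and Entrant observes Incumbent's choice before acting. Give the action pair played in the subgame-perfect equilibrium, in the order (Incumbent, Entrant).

(E4, Y)

Entrant best-responds to each possible Incumbent move:
- E1: BR = X, leader payoff 3.
- E2: BR = X, leader payoff 6.
- E3: BR = Y, leader payoff 10.
- E4: BR = Y, leader payoff 11.
Maximizing over 3, 6, 10, 11, Incumbent chooses E4. Subgame-perfect outcome: (E4, Y) with payoffs (11, 10).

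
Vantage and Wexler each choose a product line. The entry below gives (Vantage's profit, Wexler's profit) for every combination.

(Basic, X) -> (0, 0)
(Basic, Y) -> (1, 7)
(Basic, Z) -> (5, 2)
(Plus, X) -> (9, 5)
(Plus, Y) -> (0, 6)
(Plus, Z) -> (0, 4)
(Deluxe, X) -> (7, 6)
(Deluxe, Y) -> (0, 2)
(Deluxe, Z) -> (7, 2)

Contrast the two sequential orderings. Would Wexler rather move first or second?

If Vantage leads: Wexler's best replies are Basic→Y, Plus→Y, Deluxe→X; Vantage's induced payoffs 1, 0, 7; outcome (Deluxe, X), payoffs (7, 6).
If Wexler leads: Vantage's best replies are X→Plus, Y→Basic, Z→Deluxe; Wexler's induced payoffs 5, 7, 2; outcome (Basic, Y), payoffs (1, 7).
Wexler gets 7 moving first and 6 moving second, so Wexler prefers to move first.

first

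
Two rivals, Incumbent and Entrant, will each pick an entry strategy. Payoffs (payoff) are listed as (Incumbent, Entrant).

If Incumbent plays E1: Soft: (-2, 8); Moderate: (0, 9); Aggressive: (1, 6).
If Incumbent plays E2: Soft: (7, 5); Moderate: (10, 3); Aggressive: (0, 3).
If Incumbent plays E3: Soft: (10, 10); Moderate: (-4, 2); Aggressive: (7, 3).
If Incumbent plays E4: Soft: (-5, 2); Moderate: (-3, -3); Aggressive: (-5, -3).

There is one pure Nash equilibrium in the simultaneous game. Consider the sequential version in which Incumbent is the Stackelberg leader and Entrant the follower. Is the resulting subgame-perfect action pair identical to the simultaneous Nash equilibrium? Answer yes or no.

yes

Entrant best-responds to each possible Incumbent move:
- E1 → Entrant plays Moderate (best of 8, 9, 6); Incumbent gets 0.
- E2 → Entrant plays Soft (best of 5, 3, 3); Incumbent gets 7.
- E3 → Entrant plays Soft (best of 10, 2, 3); Incumbent gets 10.
- E4 → Entrant plays Soft (best of 2, -3, -3); Incumbent gets -5.
Maximizing over 0, 7, 10, -5, Incumbent chooses E3. Subgame-perfect outcome: (E3, Soft) with payoffs (10, 10).
Under simultaneous play:
Incumbent's best replies: Soft→E3; Moderate→E2; Aggressive→E3.
Entrant's best replies: E1→Moderate; E2→Soft; E3→Soft; E4→Soft.
Only (E3, Soft) has each player best-responding; Nash payoffs (10, 10).
Sequential outcome (E3, Soft) coincides with the Nash profile (E3, Soft).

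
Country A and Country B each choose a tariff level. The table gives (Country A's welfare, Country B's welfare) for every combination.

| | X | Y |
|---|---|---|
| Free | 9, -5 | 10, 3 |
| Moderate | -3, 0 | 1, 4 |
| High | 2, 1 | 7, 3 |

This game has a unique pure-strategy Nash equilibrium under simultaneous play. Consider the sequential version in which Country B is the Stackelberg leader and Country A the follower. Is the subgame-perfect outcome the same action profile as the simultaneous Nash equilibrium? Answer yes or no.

Work backward from Country A's decision.
- X → Country A plays Free (best of 9, -3, 2); Country B gets -5.
- Y → Country A plays Free (best of 10, 1, 7); Country B gets 3.
Country B's induced payoffs are -5, 3, so Country B commits to Y. Subgame-perfect outcome: (Free, Y) with payoffs (10, 3).
Under simultaneous play:
Country A's best replies: X→Free; Y→Free.
Country B's best replies: Free→Y; Moderate→Y; High→Y.
The unique mutual best reply is (Free, Y), giving (10, 3).
Sequential outcome (Free, Y) coincides with the Nash profile (Free, Y).

yes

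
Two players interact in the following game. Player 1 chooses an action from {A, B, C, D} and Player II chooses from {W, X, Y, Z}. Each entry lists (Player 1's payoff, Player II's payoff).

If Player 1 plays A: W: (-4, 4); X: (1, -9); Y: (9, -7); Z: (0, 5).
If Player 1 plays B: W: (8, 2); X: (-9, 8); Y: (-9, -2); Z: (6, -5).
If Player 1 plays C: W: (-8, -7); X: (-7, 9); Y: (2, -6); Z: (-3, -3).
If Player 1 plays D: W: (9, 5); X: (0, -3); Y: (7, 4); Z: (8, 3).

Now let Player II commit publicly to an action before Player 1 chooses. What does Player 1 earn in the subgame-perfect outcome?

Solve by backward induction (Player II leads).
- W → Player 1 plays D (best of -4, 8, -8, 9); Player II gets 5.
- X → Player 1 plays A (best of 1, -9, -7, 0); Player II gets -9.
- Y → Player 1 plays A (best of 9, -9, 2, 7); Player II gets -7.
- Z → Player 1 plays D (best of 0, 6, -3, 8); Player II gets 3.
Among 5, -9, -7, 3, the best is 5 at W. Subgame-perfect outcome: (D, W) with payoffs (9, 5).

9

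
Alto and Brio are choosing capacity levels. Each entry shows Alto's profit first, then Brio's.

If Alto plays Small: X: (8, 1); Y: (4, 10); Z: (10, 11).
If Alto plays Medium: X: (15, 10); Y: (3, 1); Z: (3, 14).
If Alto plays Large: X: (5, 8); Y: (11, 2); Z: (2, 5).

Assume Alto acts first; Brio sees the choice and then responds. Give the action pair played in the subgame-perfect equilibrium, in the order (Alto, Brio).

Backward induction with Alto moving first.
- Small: BR = Z, leader payoff 10.
- Medium: BR = Z, leader payoff 3.
- Large: BR = X, leader payoff 5.
Maximizing over 10, 3, 5, Alto chooses Small. Subgame-perfect outcome: (Small, Z) with payoffs (10, 11).

(Small, Z)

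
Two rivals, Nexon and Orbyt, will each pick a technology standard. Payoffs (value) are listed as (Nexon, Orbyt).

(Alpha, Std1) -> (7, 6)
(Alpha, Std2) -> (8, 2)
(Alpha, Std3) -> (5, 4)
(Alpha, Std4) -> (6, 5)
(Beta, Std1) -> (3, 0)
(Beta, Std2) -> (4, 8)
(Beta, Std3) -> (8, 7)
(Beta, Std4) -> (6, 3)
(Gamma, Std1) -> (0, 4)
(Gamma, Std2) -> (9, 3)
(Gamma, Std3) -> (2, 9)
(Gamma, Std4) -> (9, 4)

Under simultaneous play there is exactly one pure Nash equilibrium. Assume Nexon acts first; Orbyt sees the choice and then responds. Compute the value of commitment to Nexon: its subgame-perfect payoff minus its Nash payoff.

Solve by backward induction (Nexon leads).
- Alpha: BR = Std1, leader payoff 7.
- Beta: BR = Std2, leader payoff 4.
- Gamma: BR = Std3, leader payoff 2.
Nexon's induced payoffs are 7, 4, 2, so Nexon commits to Alpha. Subgame-perfect outcome: (Alpha, Std1) with payoffs (7, 6).
Under simultaneous play:
Nexon's best replies: Std1→Alpha; Std2→Gamma; Std3→Beta; Std4→Gamma.
Orbyt's best replies: Alpha→Std1; Beta→Std2; Gamma→Std3.
The unique mutual best reply is (Alpha, Std1), giving (7, 6).
Nexon's commitment gain: 7 − 7 = 0.

0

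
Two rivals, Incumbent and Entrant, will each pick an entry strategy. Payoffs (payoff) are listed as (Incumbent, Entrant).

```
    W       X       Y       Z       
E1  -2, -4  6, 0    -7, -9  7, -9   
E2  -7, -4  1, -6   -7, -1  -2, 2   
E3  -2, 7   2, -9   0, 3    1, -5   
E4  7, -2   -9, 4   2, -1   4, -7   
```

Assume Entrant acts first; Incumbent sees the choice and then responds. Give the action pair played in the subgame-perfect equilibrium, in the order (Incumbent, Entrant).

Solve by backward induction (Entrant leads).
- W: BR = E4, leader payoff -2.
- X: BR = E1, leader payoff 0.
- Y: BR = E4, leader payoff -1.
- Z: BR = E1, leader payoff -9.
Maximizing over -2, 0, -1, -9, Entrant chooses X. Subgame-perfect outcome: (E1, X) with payoffs (6, 0).

(E1, X)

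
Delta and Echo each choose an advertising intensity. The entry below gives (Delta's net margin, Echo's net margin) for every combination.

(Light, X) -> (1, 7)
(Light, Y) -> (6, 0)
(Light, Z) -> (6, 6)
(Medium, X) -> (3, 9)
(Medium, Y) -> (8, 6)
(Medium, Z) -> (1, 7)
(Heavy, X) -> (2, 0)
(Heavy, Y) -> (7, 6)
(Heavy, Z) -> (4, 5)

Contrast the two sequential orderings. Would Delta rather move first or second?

If Delta leads: Echo's best replies are Light→X, Medium→X, Heavy→Y; Delta's induced payoffs 1, 3, 7; outcome (Heavy, Y), payoffs (7, 6).
If Echo leads: Delta's best replies are X→Medium, Y→Medium, Z→Light; Echo's induced payoffs 9, 6, 6; outcome (Medium, X), payoffs (3, 9).
Delta gets 7 moving first and 3 moving second, so Delta prefers to move first.

first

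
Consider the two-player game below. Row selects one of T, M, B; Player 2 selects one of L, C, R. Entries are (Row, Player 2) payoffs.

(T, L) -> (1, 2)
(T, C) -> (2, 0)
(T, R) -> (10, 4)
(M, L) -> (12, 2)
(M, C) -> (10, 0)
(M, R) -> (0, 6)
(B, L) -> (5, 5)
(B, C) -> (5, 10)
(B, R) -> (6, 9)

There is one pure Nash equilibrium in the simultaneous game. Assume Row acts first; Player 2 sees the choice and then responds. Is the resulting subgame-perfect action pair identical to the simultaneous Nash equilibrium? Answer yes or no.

yes

Backward induction with Row moving first.
- T: Player 2 compares 2, 0, 4 and picks R; Row would get 10.
- M: Player 2 compares 2, 0, 6 and picks R; Row would get 0.
- B: Player 2 compares 5, 10, 9 and picks C; Row would get 5.
Maximizing over 10, 0, 5, Row chooses T. Subgame-perfect outcome: (T, R) with payoffs (10, 4).
For the simultaneous game, intersect best replies.
Row's best replies: L→M; C→M; R→T.
Player 2's best replies: T→R; M→R; B→C.
Only (T, R) has each player best-responding; Nash payoffs (10, 4).
Sequential outcome (T, R) coincides with the Nash profile (T, R).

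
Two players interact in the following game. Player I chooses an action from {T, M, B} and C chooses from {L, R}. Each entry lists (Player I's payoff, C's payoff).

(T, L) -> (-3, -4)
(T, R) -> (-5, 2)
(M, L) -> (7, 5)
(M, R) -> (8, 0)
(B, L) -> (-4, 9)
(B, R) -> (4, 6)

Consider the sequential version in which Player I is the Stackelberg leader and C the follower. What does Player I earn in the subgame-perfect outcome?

7

Solve by backward induction (Player I leads).
- T → C plays R (best of -4, 2); Player I gets -5.
- M → C plays L (best of 5, 0); Player I gets 7.
- B → C plays L (best of 9, 6); Player I gets -4.
Among -5, 7, -4, the best is 7 at M. Subgame-perfect outcome: (M, L) with payoffs (7, 5).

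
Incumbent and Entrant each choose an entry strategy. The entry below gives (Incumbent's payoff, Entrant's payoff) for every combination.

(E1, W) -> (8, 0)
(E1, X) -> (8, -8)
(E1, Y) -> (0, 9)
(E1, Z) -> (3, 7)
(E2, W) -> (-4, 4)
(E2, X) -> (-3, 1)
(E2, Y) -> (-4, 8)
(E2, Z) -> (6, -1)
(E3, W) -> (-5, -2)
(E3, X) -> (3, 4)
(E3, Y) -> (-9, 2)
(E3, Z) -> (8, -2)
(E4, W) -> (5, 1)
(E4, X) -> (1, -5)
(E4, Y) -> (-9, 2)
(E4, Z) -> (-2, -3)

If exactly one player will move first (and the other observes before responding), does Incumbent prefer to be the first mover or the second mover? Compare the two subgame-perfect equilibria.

If Incumbent leads: Entrant's best replies are E1→Y, E2→Y, E3→X, E4→Y; Incumbent's induced payoffs 0, -4, 3, -9; outcome (E3, X), payoffs (3, 4).
If Entrant leads: Incumbent's best replies are W→E1, X→E1, Y→E1, Z→E3; Entrant's induced payoffs 0, -8, 9, -2; outcome (E1, Y), payoffs (0, 9).
Incumbent gets 3 moving first and 0 moving second, so Incumbent prefers to move first.

first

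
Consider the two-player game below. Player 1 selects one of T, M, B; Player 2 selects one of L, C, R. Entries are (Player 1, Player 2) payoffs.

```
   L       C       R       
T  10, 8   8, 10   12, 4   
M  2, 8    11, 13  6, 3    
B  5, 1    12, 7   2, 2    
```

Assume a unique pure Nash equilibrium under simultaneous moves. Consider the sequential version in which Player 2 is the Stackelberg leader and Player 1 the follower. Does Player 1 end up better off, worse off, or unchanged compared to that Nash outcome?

Work backward from Player 1's decision.
- L → Player 1 plays T (best of 10, 2, 5); Player 2 gets 8.
- C → Player 1 plays B (best of 8, 11, 12); Player 2 gets 7.
- R → Player 1 plays T (best of 12, 6, 2); Player 2 gets 4.
Player 2's induced payoffs are 8, 7, 4, so Player 2 commits to L. Subgame-perfect outcome: (T, L) with payoffs (10, 8).
Under simultaneous play:
Player 1's best replies: L→T; C→B; R→T.
Player 2's best replies: T→C; M→C; B→C.
The unique mutual best reply is (B, C), giving (12, 7).
Player 1 earns 10 sequentially versus 12 at the Nash outcome: worse off.

worse off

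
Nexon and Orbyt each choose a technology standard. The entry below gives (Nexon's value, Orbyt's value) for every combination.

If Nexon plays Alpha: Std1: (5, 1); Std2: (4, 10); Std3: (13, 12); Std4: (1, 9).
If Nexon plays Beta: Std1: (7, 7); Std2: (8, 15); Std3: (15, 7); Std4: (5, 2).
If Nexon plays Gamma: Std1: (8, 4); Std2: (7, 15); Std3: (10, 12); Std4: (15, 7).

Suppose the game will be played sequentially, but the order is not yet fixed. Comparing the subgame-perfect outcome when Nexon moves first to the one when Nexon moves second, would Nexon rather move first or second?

If Nexon leads: Orbyt's best replies are Alpha→Std3, Beta→Std2, Gamma→Std2; Nexon's induced payoffs 13, 8, 7; outcome (Alpha, Std3), payoffs (13, 12).
If Orbyt leads: Nexon's best replies are Std1→Gamma, Std2→Beta, Std3→Beta, Std4→Gamma; Orbyt's induced payoffs 4, 15, 7, 7; outcome (Beta, Std2), payoffs (8, 15).
Nexon gets 13 moving first and 8 moving second, so Nexon prefers to move first.

first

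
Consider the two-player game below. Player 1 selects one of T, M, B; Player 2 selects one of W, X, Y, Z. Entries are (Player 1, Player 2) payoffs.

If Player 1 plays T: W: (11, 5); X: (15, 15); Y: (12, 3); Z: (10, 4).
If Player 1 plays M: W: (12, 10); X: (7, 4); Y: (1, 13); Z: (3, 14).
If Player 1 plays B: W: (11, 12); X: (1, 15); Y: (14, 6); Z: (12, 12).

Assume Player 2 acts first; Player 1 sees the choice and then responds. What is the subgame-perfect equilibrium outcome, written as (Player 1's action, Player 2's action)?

(T, X)

Backward induction with Player 2 moving first.
- W → Player 1 plays M (best of 11, 12, 11); Player 2 gets 10.
- X → Player 1 plays T (best of 15, 7, 1); Player 2 gets 15.
- Y → Player 1 plays B (best of 12, 1, 14); Player 2 gets 6.
- Z → Player 1 plays B (best of 10, 3, 12); Player 2 gets 12.
Player 2's induced payoffs are 10, 15, 6, 12, so Player 2 commits to X. Subgame-perfect outcome: (T, X) with payoffs (15, 15).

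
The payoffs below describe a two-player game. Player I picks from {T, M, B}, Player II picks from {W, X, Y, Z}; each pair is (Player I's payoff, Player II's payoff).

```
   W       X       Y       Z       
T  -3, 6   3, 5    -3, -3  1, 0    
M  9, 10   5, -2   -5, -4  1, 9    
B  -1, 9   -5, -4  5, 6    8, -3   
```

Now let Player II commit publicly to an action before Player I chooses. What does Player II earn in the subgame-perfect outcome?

Solve by backward induction (Player II leads).
- W: BR = M, leader payoff 10.
- X: BR = M, leader payoff -2.
- Y: BR = B, leader payoff 6.
- Z: BR = B, leader payoff -3.
Among 10, -2, 6, -3, the best is 10 at W. Subgame-perfect outcome: (M, W) with payoffs (9, 10).

10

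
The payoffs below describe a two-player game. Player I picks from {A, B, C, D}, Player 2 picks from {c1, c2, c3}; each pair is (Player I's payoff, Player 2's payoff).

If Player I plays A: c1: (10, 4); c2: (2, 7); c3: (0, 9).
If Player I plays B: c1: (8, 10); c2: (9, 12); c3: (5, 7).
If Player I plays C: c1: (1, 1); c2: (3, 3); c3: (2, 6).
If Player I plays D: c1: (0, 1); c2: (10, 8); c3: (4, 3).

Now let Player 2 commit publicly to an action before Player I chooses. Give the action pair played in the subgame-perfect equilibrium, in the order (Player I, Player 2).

(D, c2)

Work backward from Player I's decision.
- c1: Player I compares 10, 8, 1, 0 and picks A; Player 2 would get 4.
- c2: Player I compares 2, 9, 3, 10 and picks D; Player 2 would get 8.
- c3: Player I compares 0, 5, 2, 4 and picks B; Player 2 would get 7.
Player 2's induced payoffs are 4, 8, 7, so Player 2 commits to c2. Subgame-perfect outcome: (D, c2) with payoffs (10, 8).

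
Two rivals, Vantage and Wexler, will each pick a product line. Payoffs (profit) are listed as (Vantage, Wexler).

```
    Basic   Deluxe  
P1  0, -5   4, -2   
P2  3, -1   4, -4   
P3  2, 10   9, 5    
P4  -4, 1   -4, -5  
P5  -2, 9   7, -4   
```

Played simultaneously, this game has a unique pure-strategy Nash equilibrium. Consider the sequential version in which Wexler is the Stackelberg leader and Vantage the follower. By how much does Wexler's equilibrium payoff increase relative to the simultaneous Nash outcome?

6

Work backward from Vantage's decision.
- Basic → Vantage plays P2 (best of 0, 3, 2, -4, -2); Wexler gets -1.
- Deluxe → Vantage plays P3 (best of 4, 4, 9, -4, 7); Wexler gets 5.
Maximizing over -1, 5, Wexler chooses Deluxe. Subgame-perfect outcome: (P3, Deluxe) with payoffs (9, 5).
For the simultaneous game, intersect best replies.
Vantage's best replies: Basic→P2; Deluxe→P3.
Wexler's best replies: P1→Deluxe; P2→Basic; P3→Basic; P4→Basic; P5→Basic.
The unique mutual best reply is (P2, Basic), giving (3, -1).
Wexler's commitment gain: 5 − -1 = 6.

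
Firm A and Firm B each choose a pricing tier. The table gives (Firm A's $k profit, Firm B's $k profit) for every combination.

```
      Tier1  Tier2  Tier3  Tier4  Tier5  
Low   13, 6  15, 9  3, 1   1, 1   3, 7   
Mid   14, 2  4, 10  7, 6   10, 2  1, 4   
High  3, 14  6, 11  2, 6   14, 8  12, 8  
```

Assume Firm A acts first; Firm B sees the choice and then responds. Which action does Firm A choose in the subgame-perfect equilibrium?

Firm B best-responds to each possible Firm A move:
- Low: Firm B compares 6, 9, 1, 1, 7 and picks Tier2; Firm A would get 15.
- Mid: Firm B compares 2, 10, 6, 2, 4 and picks Tier2; Firm A would get 4.
- High: Firm B compares 14, 11, 6, 8, 8 and picks Tier1; Firm A would get 3.
Firm A's induced payoffs are 15, 4, 3, so Firm A commits to Low. Subgame-perfect outcome: (Low, Tier2) with payoffs (15, 9).

Low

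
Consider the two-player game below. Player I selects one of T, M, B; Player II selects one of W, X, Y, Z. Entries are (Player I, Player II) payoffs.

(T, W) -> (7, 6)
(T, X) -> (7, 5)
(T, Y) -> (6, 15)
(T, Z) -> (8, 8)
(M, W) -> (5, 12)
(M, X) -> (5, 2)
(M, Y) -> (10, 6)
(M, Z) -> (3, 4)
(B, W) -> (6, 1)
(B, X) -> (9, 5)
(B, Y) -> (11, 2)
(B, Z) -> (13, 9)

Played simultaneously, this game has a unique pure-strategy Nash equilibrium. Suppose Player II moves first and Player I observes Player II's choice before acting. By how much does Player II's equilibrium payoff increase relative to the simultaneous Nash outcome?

Backward induction with Player II moving first.
- W: Player I compares 7, 5, 6 and picks T; Player II would get 6.
- X: Player I compares 7, 5, 9 and picks B; Player II would get 5.
- Y: Player I compares 6, 10, 11 and picks B; Player II would get 2.
- Z: Player I compares 8, 3, 13 and picks B; Player II would get 9.
Player II's induced payoffs are 6, 5, 2, 9, so Player II commits to Z. Subgame-perfect outcome: (B, Z) with payoffs (13, 9).
Now find the simultaneous Nash equilibrium.
Player I's best replies: W→T; X→B; Y→B; Z→B.
Player II's best replies: T→Y; M→W; B→Z.
Only (B, Z) has each player best-responding; Nash payoffs (13, 9).
Player II's commitment gain: 9 − 9 = 0.

0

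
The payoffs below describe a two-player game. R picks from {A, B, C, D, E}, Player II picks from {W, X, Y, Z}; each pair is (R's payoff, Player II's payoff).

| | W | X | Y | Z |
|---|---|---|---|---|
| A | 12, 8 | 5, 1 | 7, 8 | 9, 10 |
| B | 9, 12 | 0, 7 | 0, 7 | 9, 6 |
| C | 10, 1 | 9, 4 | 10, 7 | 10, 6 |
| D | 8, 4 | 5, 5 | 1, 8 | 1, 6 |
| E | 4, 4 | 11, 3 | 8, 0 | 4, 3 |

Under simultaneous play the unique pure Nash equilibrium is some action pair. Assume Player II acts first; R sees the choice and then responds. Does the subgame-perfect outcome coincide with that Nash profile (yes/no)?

Solve by backward induction (Player II leads).
- W: R compares 12, 9, 10, 8, 4 and picks A; Player II would get 8.
- X: R compares 5, 0, 9, 5, 11 and picks E; Player II would get 3.
- Y: R compares 7, 0, 10, 1, 8 and picks C; Player II would get 7.
- Z: R compares 9, 9, 10, 1, 4 and picks C; Player II would get 6.
Maximizing over 8, 3, 7, 6, Player II chooses W. Subgame-perfect outcome: (A, W) with payoffs (12, 8).
Under simultaneous play:
R's best replies: W→A; X→E; Y→C; Z→C.
Player II's best replies: A→Z; B→W; C→Y; D→Y; E→W.
The unique mutual best reply is (C, Y), giving (10, 7).
Sequential outcome (A, W) differs from the Nash profile (C, Y).

no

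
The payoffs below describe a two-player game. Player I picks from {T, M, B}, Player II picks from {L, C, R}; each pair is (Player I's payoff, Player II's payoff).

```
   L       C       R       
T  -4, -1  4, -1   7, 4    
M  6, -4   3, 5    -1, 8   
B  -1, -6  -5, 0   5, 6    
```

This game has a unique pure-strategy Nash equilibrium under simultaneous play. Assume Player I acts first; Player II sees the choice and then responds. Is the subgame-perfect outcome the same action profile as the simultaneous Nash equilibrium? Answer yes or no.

Work backward from Player II's decision.
- T: BR = R, leader payoff 7.
- M: BR = R, leader payoff -1.
- B: BR = R, leader payoff 5.
Maximizing over 7, -1, 5, Player I chooses T. Subgame-perfect outcome: (T, R) with payoffs (7, 4).
For the simultaneous game, intersect best replies.
Player I's best replies: L→M; C→T; R→T.
Player II's best replies: T→R; M→R; B→R.
The unique mutual best reply is (T, R), giving (7, 4).
Sequential outcome (T, R) coincides with the Nash profile (T, R).

yes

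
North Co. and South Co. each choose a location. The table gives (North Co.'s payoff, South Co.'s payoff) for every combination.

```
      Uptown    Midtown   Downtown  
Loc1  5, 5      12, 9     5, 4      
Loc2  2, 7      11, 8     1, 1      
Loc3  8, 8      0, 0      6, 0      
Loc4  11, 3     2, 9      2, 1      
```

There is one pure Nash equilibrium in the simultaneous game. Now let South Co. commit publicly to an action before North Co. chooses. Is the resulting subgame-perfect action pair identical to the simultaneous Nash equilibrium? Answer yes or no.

Work backward from North Co.'s decision.
- Uptown: North Co. compares 5, 2, 8, 11 and picks Loc4; South Co. would get 3.
- Midtown: North Co. compares 12, 11, 0, 2 and picks Loc1; South Co. would get 9.
- Downtown: North Co. compares 5, 1, 6, 2 and picks Loc3; South Co. would get 0.
South Co.'s induced payoffs are 3, 9, 0, so South Co. commits to Midtown. Subgame-perfect outcome: (Loc1, Midtown) with payoffs (12, 9).
Now find the simultaneous Nash equilibrium.
North Co.'s best replies: Uptown→Loc4; Midtown→Loc1; Downtown→Loc3.
South Co.'s best replies: Loc1→Midtown; Loc2→Midtown; Loc3→Uptown; Loc4→Midtown.
The unique mutual best reply is (Loc1, Midtown), giving (12, 9).
Sequential outcome (Loc1, Midtown) coincides with the Nash profile (Loc1, Midtown).

yes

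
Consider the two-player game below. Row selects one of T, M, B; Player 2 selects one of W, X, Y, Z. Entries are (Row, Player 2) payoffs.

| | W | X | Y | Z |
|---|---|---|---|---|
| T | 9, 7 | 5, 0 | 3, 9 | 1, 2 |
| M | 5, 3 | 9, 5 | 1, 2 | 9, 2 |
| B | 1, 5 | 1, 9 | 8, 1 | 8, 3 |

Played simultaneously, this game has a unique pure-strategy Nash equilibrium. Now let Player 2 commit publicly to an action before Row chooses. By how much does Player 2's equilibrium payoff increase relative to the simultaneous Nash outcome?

2

Work backward from Row's decision.
- W: Row compares 9, 5, 1 and picks T; Player 2 would get 7.
- X: Row compares 5, 9, 1 and picks M; Player 2 would get 5.
- Y: Row compares 3, 1, 8 and picks B; Player 2 would get 1.
- Z: Row compares 1, 9, 8 and picks M; Player 2 would get 2.
Maximizing over 7, 5, 1, 2, Player 2 chooses W. Subgame-perfect outcome: (T, W) with payoffs (9, 7).
Under simultaneous play:
Row's best replies: W→T; X→M; Y→B; Z→M.
Player 2's best replies: T→Y; M→X; B→X.
Only (M, X) has each player best-responding; Nash payoffs (9, 5).
Player 2's commitment gain: 7 − 5 = 2.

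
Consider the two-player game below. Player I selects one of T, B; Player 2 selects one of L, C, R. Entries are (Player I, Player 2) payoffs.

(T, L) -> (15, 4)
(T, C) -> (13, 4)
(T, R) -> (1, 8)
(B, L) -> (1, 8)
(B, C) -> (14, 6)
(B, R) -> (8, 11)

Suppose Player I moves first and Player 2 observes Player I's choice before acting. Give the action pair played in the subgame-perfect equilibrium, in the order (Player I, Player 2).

(B, R)

Player 2 best-responds to each possible Player I move:
- T: BR = R, leader payoff 1.
- B: BR = R, leader payoff 8.
Among 1, 8, the best is 8 at B. Subgame-perfect outcome: (B, R) with payoffs (8, 11).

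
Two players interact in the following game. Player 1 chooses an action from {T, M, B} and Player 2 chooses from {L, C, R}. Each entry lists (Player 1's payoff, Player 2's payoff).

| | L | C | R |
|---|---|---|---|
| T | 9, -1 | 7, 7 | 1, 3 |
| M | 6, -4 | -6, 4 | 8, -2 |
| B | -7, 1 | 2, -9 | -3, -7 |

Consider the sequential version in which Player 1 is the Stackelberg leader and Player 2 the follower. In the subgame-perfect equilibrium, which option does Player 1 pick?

T

Solve by backward induction (Player 1 leads).
- T: Player 2 compares -1, 7, 3 and picks C; Player 1 would get 7.
- M: Player 2 compares -4, 4, -2 and picks C; Player 1 would get -6.
- B: Player 2 compares 1, -9, -7 and picks L; Player 1 would get -7.
Player 1's induced payoffs are 7, -6, -7, so Player 1 commits to T. Subgame-perfect outcome: (T, C) with payoffs (7, 7).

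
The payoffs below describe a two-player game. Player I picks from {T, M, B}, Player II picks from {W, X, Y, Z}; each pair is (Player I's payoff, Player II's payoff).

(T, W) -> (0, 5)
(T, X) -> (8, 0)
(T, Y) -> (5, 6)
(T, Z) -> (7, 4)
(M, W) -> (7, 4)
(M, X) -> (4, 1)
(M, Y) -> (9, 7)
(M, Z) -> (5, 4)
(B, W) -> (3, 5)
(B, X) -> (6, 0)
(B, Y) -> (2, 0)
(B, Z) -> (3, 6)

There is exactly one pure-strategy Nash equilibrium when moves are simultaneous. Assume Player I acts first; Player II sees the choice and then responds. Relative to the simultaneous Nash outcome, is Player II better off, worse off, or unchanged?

unchanged

Work backward from Player II's decision.
- T → Player II plays Y (best of 5, 0, 6, 4); Player I gets 5.
- M → Player II plays Y (best of 4, 1, 7, 4); Player I gets 9.
- B → Player II plays Z (best of 5, 0, 0, 6); Player I gets 3.
Player I's induced payoffs are 5, 9, 3, so Player I commits to M. Subgame-perfect outcome: (M, Y) with payoffs (9, 7).
For the simultaneous game, intersect best replies.
Player I's best replies: W→M; X→T; Y→M; Z→T.
Player II's best replies: T→Y; M→Y; B→Z.
The unique mutual best reply is (M, Y), giving (9, 7).
Player II earns 7 sequentially versus 7 at the Nash outcome: unchanged.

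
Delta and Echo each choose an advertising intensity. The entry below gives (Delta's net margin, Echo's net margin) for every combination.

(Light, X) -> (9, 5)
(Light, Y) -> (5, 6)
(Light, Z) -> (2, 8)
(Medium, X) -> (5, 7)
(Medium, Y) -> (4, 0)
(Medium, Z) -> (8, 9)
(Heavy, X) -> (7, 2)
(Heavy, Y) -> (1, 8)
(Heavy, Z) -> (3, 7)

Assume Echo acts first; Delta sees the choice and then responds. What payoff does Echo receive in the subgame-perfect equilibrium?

9

Delta best-responds to each possible Echo move:
- X → Delta plays Light (best of 9, 5, 7); Echo gets 5.
- Y → Delta plays Light (best of 5, 4, 1); Echo gets 6.
- Z → Delta plays Medium (best of 2, 8, 3); Echo gets 9.
Maximizing over 5, 6, 9, Echo chooses Z. Subgame-perfect outcome: (Medium, Z) with payoffs (8, 9).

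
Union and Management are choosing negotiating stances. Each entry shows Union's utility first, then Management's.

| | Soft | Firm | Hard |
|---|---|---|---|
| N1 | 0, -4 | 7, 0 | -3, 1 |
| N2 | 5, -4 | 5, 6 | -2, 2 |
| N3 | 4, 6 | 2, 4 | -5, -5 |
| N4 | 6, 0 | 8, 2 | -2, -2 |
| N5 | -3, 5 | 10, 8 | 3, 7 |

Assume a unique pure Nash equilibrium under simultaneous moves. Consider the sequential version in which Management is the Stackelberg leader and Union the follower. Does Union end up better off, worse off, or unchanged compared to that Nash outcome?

unchanged

Solve by backward induction (Management leads).
- Soft: Union compares 0, 5, 4, 6, -3 and picks N4; Management would get 0.
- Firm: Union compares 7, 5, 2, 8, 10 and picks N5; Management would get 8.
- Hard: Union compares -3, -2, -5, -2, 3 and picks N5; Management would get 7.
Among 0, 8, 7, the best is 8 at Firm. Subgame-perfect outcome: (N5, Firm) with payoffs (10, 8).
Now find the simultaneous Nash equilibrium.
Union's best replies: Soft→N4; Firm→N5; Hard→N5.
Management's best replies: N1→Hard; N2→Firm; N3→Soft; N4→Firm; N5→Firm.
Only (N5, Firm) has each player best-responding; Nash payoffs (10, 8).
Union earns 10 sequentially versus 10 at the Nash outcome: unchanged.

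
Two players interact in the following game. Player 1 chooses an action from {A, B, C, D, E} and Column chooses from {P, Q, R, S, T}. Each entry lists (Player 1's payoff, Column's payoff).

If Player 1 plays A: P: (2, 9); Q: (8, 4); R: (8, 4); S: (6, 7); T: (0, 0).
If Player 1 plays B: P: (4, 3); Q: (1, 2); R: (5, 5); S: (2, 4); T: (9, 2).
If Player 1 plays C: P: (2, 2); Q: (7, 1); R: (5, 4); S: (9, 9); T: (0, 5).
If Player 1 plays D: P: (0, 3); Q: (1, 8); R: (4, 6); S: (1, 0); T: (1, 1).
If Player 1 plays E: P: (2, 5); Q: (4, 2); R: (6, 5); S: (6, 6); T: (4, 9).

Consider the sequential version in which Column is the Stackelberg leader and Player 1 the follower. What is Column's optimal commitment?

Backward induction with Column moving first.
- P: BR = B, leader payoff 3.
- Q: BR = A, leader payoff 4.
- R: BR = A, leader payoff 4.
- S: BR = C, leader payoff 9.
- T: BR = B, leader payoff 2.
Column's induced payoffs are 3, 4, 4, 9, 2, so Column commits to S. Subgame-perfect outcome: (C, S) with payoffs (9, 9).

S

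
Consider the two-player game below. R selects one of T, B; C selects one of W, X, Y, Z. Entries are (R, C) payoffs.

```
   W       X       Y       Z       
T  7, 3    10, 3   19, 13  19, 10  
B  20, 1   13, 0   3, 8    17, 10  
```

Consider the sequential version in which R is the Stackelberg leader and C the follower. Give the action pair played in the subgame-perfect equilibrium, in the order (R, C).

(T, Y)

Backward induction with R moving first.
- T → C plays Y (best of 3, 3, 13, 10); R gets 19.
- B → C plays Z (best of 1, 0, 8, 10); R gets 17.
Maximizing over 19, 17, R chooses T. Subgame-perfect outcome: (T, Y) with payoffs (19, 13).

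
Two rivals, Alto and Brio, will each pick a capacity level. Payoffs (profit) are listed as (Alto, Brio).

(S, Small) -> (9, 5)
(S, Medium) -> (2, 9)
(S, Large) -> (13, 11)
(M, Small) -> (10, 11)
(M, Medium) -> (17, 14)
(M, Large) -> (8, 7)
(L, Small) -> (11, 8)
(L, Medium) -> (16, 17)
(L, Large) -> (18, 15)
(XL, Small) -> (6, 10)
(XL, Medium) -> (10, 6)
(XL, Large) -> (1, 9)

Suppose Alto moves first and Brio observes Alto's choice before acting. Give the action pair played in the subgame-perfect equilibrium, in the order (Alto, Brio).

Brio best-responds to each possible Alto move:
- S: BR = Large, leader payoff 13.
- M: BR = Medium, leader payoff 17.
- L: BR = Medium, leader payoff 16.
- XL: BR = Small, leader payoff 6.
Among 13, 17, 16, 6, the best is 17 at M. Subgame-perfect outcome: (M, Medium) with payoffs (17, 14).

(M, Medium)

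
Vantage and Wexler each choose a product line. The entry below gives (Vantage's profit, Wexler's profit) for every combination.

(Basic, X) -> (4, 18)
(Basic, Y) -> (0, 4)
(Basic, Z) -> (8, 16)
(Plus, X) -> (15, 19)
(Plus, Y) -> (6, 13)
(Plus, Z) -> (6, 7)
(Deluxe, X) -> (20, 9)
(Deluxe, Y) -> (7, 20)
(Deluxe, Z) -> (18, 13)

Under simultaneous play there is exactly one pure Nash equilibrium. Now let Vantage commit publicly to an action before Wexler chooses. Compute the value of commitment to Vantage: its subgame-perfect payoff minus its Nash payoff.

Solve by backward induction (Vantage leads).
- Basic: BR = X, leader payoff 4.
- Plus: BR = X, leader payoff 15.
- Deluxe: BR = Y, leader payoff 7.
Maximizing over 4, 15, 7, Vantage chooses Plus. Subgame-perfect outcome: (Plus, X) with payoffs (15, 19).
Now find the simultaneous Nash equilibrium.
Vantage's best replies: X→Deluxe; Y→Deluxe; Z→Deluxe.
Wexler's best replies: Basic→X; Plus→X; Deluxe→Y.
Only (Deluxe, Y) has each player best-responding; Nash payoffs (7, 20).
Vantage's commitment gain: 15 − 7 = 8.

8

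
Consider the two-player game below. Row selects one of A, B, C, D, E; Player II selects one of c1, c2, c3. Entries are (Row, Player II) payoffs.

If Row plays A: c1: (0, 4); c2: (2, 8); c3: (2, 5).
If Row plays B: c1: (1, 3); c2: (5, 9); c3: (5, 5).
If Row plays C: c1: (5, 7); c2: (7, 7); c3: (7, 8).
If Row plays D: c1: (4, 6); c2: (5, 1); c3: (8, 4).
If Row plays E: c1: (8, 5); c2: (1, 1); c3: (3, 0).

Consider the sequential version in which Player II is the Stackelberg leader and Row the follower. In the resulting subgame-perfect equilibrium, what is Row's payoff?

7

Backward induction with Player II moving first.
- c1 → Row plays E (best of 0, 1, 5, 4, 8); Player II gets 5.
- c2 → Row plays C (best of 2, 5, 7, 5, 1); Player II gets 7.
- c3 → Row plays D (best of 2, 5, 7, 8, 3); Player II gets 4.
Maximizing over 5, 7, 4, Player II chooses c2. Subgame-perfect outcome: (C, c2) with payoffs (7, 7).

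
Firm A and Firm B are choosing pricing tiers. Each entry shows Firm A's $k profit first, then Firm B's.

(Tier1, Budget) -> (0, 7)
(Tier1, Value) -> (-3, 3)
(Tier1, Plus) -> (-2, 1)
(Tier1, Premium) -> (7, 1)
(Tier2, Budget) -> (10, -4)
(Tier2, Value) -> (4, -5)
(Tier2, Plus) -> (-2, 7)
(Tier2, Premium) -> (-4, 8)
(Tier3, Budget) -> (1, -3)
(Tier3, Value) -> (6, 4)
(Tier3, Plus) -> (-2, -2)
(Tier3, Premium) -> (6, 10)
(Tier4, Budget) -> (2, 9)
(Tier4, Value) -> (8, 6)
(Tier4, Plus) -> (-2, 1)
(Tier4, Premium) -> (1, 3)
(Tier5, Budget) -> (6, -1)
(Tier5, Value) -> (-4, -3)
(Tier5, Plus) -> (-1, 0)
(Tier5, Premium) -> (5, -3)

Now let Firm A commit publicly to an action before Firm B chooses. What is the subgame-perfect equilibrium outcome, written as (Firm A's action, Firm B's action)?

Work backward from Firm B's decision.
- Tier1 → Firm B plays Budget (best of 7, 3, 1, 1); Firm A gets 0.
- Tier2 → Firm B plays Premium (best of -4, -5, 7, 8); Firm A gets -4.
- Tier3 → Firm B plays Premium (best of -3, 4, -2, 10); Firm A gets 6.
- Tier4 → Firm B plays Budget (best of 9, 6, 1, 3); Firm A gets 2.
- Tier5 → Firm B plays Plus (best of -1, -3, 0, -3); Firm A gets -1.
Among 0, -4, 6, 2, -1, the best is 6 at Tier3. Subgame-perfect outcome: (Tier3, Premium) with payoffs (6, 10).

(Tier3, Premium)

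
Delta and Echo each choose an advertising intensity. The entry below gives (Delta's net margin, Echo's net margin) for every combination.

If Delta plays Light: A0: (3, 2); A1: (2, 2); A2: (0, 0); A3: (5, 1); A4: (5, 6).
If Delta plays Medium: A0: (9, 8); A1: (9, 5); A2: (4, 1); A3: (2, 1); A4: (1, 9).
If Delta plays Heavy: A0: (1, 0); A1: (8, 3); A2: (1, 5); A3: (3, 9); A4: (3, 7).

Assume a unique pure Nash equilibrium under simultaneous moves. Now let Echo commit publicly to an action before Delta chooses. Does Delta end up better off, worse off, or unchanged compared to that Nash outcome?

Backward induction with Echo moving first.
- A0: BR = Medium, leader payoff 8.
- A1: BR = Medium, leader payoff 5.
- A2: BR = Medium, leader payoff 1.
- A3: BR = Light, leader payoff 1.
- A4: BR = Light, leader payoff 6.
Echo's induced payoffs are 8, 5, 1, 1, 6, so Echo commits to A0. Subgame-perfect outcome: (Medium, A0) with payoffs (9, 8).
For the simultaneous game, intersect best replies.
Delta's best replies: A0→Medium; A1→Medium; A2→Medium; A3→Light; A4→Light.
Echo's best replies: Light→A4; Medium→A4; Heavy→A3.
The unique mutual best reply is (Light, A4), giving (5, 6).
Delta earns 9 sequentially versus 5 at the Nash outcome: better off.

better off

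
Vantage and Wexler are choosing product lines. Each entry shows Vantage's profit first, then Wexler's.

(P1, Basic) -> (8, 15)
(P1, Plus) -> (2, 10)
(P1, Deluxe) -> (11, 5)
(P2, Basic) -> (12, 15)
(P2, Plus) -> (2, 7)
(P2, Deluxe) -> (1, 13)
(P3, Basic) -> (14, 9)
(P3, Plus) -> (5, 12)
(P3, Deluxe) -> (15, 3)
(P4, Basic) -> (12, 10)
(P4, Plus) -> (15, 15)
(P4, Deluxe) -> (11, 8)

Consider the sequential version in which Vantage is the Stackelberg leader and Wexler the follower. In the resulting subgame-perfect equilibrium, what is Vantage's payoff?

Backward induction with Vantage moving first.
- P1: Wexler compares 15, 10, 5 and picks Basic; Vantage would get 8.
- P2: Wexler compares 15, 7, 13 and picks Basic; Vantage would get 12.
- P3: Wexler compares 9, 12, 3 and picks Plus; Vantage would get 5.
- P4: Wexler compares 10, 15, 8 and picks Plus; Vantage would get 15.
Maximizing over 8, 12, 5, 15, Vantage chooses P4. Subgame-perfect outcome: (P4, Plus) with payoffs (15, 15).

15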